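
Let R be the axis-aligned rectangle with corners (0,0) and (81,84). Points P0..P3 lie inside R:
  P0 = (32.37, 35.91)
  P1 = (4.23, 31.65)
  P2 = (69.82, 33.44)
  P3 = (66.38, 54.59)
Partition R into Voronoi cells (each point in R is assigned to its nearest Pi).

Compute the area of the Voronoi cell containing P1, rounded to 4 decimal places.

1. box [0,81]×[0,84]: [(0, 0) (81, 0) (81, 84) (0, 84)]
2. ⊥bis P1·P0 via (18.3,33.78): [(0, 0) (23.4138, 0) (10.6974, 84) (0, 84)]  |A|=1432.671
3. ⊥bis P1·P2 via (37.025,32.545): [(0, 0) (23.4138, 0) (10.6974, 84) (0, 84)]  |A|=1432.671
4. ⊥bis P1·P3 via (35.305,43.12): [(0, 0) (23.4138, 0) (10.6974, 84) (0, 84)]  |A|=1432.671
5. canonical 4-gon: [(0, 0) (23.4138, 0) (10.6974, 84) (0, 84)]
6. shoelace: 1432.671

Area of P1's cell: 1432.6710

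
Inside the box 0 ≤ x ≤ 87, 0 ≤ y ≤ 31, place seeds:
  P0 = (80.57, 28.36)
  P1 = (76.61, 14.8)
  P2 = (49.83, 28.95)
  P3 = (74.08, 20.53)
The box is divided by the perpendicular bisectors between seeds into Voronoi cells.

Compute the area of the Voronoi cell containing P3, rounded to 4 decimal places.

Area of P3's cell: 259.2633

1. box [0,87]×[0,31]: [(0, 0) (87, 0) (87, 31) (0, 31)]
2. ⊥bis P3·P0 via (77.325,24.445): [(0, 0) (87, 0) (87, 16.4257) (69.4166, 31) (0, 31)]  |A|=2568.8674
3. ⊥bis P3·P1 via (75.345,17.665): [(0, 0) (35.3369, 0) (81.9737, 20.5918) (69.4166, 31) (0, 31)]  |A|=1995.6687
4. ⊥bis P3·P2 via (61.955,24.74): [(56.6291, 9.4013) (81.9737, 20.5918) (69.4166, 31) (64.1286, 31)]  |A|=259.2633
5. canonical 4-gon: [(56.6291, 9.4013) (81.9737, 20.5918) (69.4166, 31) (64.1286, 31)]
6. shoelace: 259.2633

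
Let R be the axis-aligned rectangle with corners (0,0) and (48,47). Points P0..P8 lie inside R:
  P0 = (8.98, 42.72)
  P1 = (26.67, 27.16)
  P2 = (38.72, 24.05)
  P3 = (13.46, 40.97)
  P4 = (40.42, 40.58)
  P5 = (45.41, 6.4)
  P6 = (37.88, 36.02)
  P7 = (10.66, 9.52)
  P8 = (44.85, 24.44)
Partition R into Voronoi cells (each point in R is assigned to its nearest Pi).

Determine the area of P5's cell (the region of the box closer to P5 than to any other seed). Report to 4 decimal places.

1. box [0,48]×[0,47]: [(0, 0) (48, 0) (48, 47) (0, 47)]
2. ⊥bis P5·P0 via (27.195,24.56): [(2.7092, 0) (48, 0) (48, 45.428)]  |A|=1028.7364
3. ⊥bis P5·P1 via (36.04,16.78): [(17.4513, 0) (48, 0) (48, 27.5763)]  |A|=421.2099
4. ⊥bis P5·P2 via (42.065,15.225): [(28.7095, 10.1628) (17.4513, 0) (48, 0) (48, 17.4746)]  |A|=323.7767
5. ⊥bis P5·P3 via (29.435,23.685): [(28.7095, 10.1628) (17.4513, 0) (48, 0) (48, 17.4746)]  |A|=323.7767
6. ⊥bis P5·P4 via (42.915,23.49): [(28.7095, 10.1628) (17.4513, 0) (48, 0) (48, 17.4746)]  |A|=323.7767
7. ⊥bis P5·P6 via (41.645,21.21): [(28.7095, 10.1628) (17.4513, 0) (48, 0) (48, 17.4746)]  |A|=323.7767
8. ⊥bis P5·P7 via (28.035,7.96): [(28.7095, 10.1628) (28.1907, 9.6945) (27.3203, 0) (48, 0) (48, 17.4746)]  |A|=275.939
9. ⊥bis P5·P8 via (45.13,15.42): [(42.3519, 15.3338) (28.7095, 10.1628) (28.1907, 9.6945) (27.3203, 0) (48, 0) (48, 15.5091)]  |A|=270.3884
10. canonical 6-gon: [(42.3519, 15.3338) (28.7095, 10.1628) (28.1907, 9.6945) (27.3203, 0) (48, 0) (48, 15.5091)]
11. shoelace: 270.3884

Area of P5's cell: 270.3884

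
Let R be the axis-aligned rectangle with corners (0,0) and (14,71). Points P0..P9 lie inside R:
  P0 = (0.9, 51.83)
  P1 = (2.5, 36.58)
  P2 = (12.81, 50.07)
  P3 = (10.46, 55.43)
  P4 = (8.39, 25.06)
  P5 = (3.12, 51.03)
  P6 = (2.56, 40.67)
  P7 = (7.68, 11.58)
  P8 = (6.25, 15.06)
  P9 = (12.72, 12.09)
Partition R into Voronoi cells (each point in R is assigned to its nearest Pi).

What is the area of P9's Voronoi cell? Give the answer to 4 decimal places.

1. box [0,14]×[0,71]: [(0, 0) (14, 0) (14, 71) (0, 71)]
2. ⊥bis P9·P0 via (6.81,31.96): [(0, 29.9345) (0, 0) (14, 0) (14, 34.0985)]  |A|=448.2312
3. ⊥bis P9·P1 via (7.61,24.335): [(0, 21.1592) (0, 0) (14, 0) (14, 27.0016)]  |A|=337.1261
4. ⊥bis P9·P2 via (12.765,31.08): [(0, 21.1592) (0, 0) (14, 0) (14, 27.0016)]  |A|=337.1261
5. ⊥bis P9·P3 via (11.59,33.76): [(0, 21.1592) (0, 0) (14, 0) (14, 27.0016)]  |A|=337.1261
6. ⊥bis P9·P4 via (10.555,18.575): [(0, 15.0512) (0, 0) (14, 0) (14, 19.7251)]  |A|=243.4344
7. ⊥bis P9·P5 via (7.92,31.56): [(0, 15.0512) (0, 0) (14, 0) (14, 19.7251)]  |A|=243.4344
8. ⊥bis P9·P6 via (7.64,26.38): [(0, 15.0512) (0, 0) (14, 0) (14, 19.7251)]  |A|=243.4344
9. ⊥bis P9·P7 via (10.2,11.835): [(9.5519, 18.2401) (11.3976, 0) (14, 0) (14, 19.7251)]  |A|=67.6041
10. ⊥bis P9·P8 via (9.485,13.575): [(12.002, 19.0581) (9.9266, 14.537) (11.3976, 0) (14, 0) (14, 19.7251)]  |A|=62.9143
11. canonical 5-gon: [(12.002, 19.0581) (9.9266, 14.537) (11.3976, 0) (14, 0) (14, 19.7251)]
12. shoelace: 62.9143

Area of P9's cell: 62.9143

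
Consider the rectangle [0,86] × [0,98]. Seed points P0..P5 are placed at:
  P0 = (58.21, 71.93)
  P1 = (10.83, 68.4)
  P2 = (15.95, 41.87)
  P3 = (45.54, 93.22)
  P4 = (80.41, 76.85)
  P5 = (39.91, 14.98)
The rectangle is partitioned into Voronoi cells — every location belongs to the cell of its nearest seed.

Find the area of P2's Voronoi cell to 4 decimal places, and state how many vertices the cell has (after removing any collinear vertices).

Area of P2's cell: 1424.9396 (4 vertices)

1. box [0,86]×[0,98]: [(0, 0) (86, 0) (86, 98) (0, 98)]
2. ⊥bis P2·P0 via (37.08,56.9): [(0, 0) (77.5536, 0) (7.8451, 98) (0, 98)]  |A|=4184.5369
3. ⊥bis P2·P1 via (13.39,55.135): [(0, 52.5509) (0, 0) (77.5536, 0) (35.3244, 59.3681)]  |A|=3230.2692
4. ⊥bis P2·P3 via (30.745,67.545): [(0, 52.5509) (0, 0) (77.5536, 0) (35.3244, 59.3681)]  |A|=3230.2692
5. ⊥bis P2·P4 via (48.18,59.36): [(0, 52.5509) (0, 0) (77.5536, 0) (35.3244, 59.3681)]  |A|=3230.2692
6. ⊥bis P2·P5 via (27.93,28.425): [(0, 52.5509) (0, 3.5383) (45.9276, 44.4615) (35.3244, 59.3681)]  |A|=1424.9396
7. canonical 4-gon: [(0, 52.5509) (0, 3.5383) (45.9276, 44.4615) (35.3244, 59.3681)]
8. shoelace: 1424.9396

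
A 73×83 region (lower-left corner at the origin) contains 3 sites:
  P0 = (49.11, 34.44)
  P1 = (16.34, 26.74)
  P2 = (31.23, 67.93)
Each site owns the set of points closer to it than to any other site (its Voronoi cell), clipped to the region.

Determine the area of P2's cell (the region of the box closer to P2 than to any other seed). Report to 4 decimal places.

1. box [0,73]×[0,83]: [(0, 0) (73, 0) (73, 83) (0, 83)]
2. ⊥bis P2·P0 via (40.17,51.185): [(0, 29.7386) (73, 68.7126) (73, 83) (0, 83)]  |A|=2465.5297
3. ⊥bis P2·P1 via (23.785,47.335): [(0, 55.9332) (29.255, 45.3576) (73, 68.7126) (73, 83) (0, 83)]  |A|=2082.3682
4. canonical 5-gon: [(0, 55.9332) (29.255, 45.3576) (73, 68.7126) (73, 83) (0, 83)]
5. shoelace: 2082.3682

Area of P2's cell: 2082.3682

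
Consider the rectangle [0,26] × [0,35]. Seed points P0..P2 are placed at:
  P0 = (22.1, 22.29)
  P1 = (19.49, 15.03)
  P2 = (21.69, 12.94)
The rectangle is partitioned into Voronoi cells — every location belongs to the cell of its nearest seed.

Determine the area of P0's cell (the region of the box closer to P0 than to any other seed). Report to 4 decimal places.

1. box [0,26]×[0,35]: [(0, 0) (26, 0) (26, 35) (0, 35)]
2. ⊥bis P0·P1 via (20.795,18.66): [(0, 26.1359) (26, 16.7888) (26, 35) (0, 35)]  |A|=351.9793
3. ⊥bis P0·P2 via (21.895,17.615): [(0, 26.1359) (23.9528, 17.5248) (26, 17.435) (26, 35) (0, 35)]  |A|=351.3178
4. canonical 5-gon: [(0, 26.1359) (23.9528, 17.5248) (26, 17.435) (26, 35) (0, 35)]
5. shoelace: 351.3178

Area of P0's cell: 351.3178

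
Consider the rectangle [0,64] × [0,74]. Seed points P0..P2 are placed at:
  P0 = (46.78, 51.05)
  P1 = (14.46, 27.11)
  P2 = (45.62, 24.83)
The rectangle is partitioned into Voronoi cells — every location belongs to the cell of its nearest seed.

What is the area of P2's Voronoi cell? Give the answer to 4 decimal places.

Area of P2's cell: 1306.0172

1. box [0,64]×[0,74]: [(0, 0) (64, 0) (64, 74) (0, 74)]
2. ⊥bis P2·P0 via (46.2,37.94): [(0, 39.9839) (0, 0) (64, 0) (64, 37.1525)]  |A|=2468.3663
3. ⊥bis P2·P1 via (30.04,25.97): [(30.9652, 38.614) (28.1398, 0) (64, 0) (64, 37.1525)]  |A|=1306.0172
4. canonical 4-gon: [(30.9652, 38.614) (28.1398, 0) (64, 0) (64, 37.1525)]
5. shoelace: 1306.0172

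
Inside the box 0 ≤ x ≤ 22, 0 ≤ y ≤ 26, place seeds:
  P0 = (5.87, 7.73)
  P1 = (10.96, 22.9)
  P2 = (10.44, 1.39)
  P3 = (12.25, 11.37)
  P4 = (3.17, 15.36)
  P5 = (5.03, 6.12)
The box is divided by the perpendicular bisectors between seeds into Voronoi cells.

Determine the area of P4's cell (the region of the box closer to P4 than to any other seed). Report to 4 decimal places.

1. box [0,22]×[0,26]: [(0, 0) (22, 0) (22, 26) (0, 26)]
2. ⊥bis P4·P0 via (4.52,11.545): [(0, 9.9455) (22, 17.7306) (22, 26) (0, 26)]  |A|=267.5628
3. ⊥bis P4·P1 via (7.065,19.13): [(0, 9.9455) (11.8843, 14.151) (0.4155, 26) (0, 26)]  |A|=97.8592
4. ⊥bis P4·P2 via (6.805,8.375): [(0, 9.9455) (11.8843, 14.151) (0.4155, 26) (0, 26)]  |A|=97.8592
5. ⊥bis P4·P3 via (7.71,13.365): [(0, 9.9455) (7.3504, 12.5466) (9.2509, 16.8716) (0.4155, 26) (0, 26)]  |A|=89.5791
6. ⊥bis P4·P5 via (4.1,10.74): [(0, 9.9455) (7.3504, 12.5466) (9.2509, 16.8716) (0.4155, 26) (0, 26)]  |A|=89.5791
7. canonical 5-gon: [(0, 9.9455) (7.3504, 12.5466) (9.2509, 16.8716) (0.4155, 26) (0, 26)]
8. shoelace: 89.5791

Area of P4's cell: 89.5791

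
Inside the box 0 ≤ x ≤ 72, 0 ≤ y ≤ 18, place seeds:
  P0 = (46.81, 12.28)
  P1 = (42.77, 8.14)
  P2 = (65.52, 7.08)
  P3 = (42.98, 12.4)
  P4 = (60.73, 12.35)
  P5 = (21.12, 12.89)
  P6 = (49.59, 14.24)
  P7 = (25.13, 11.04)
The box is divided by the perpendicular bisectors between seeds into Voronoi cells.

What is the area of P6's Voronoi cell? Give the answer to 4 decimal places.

1. box [0,72]×[0,18]: [(0, 0) (72, 0) (72, 18) (0, 18)]
2. ⊥bis P6·P0 via (48.2,13.26): [(57.5488, 0) (72, 0) (72, 18) (44.8581, 18)]  |A|=374.3378
3. ⊥bis P6·P1 via (46.18,11.19): [(57.5488, 0) (72, 0) (72, 18) (44.8581, 18)]  |A|=374.3378
4. ⊥bis P6·P2 via (57.555,10.66): [(54.6266, 4.1447) (60.8541, 18) (44.8581, 18)]  |A|=110.8142
5. ⊥bis P6·P3 via (46.285,13.32): [(45.0632, 17.7091) (54.6266, 4.1447) (60.8541, 18) (44.9822, 18)]  |A|=110.7962
6. ⊥bis P6·P4 via (55.16,13.295): [(45.0632, 17.7091) (53.8052, 5.3097) (55.9582, 18) (44.9822, 18)]  |A|=70.4137
7. ⊥bis P6·P5 via (35.355,13.565): [(45.0632, 17.7091) (53.8052, 5.3097) (55.9582, 18) (44.9822, 18)]  |A|=70.4137
8. ⊥bis P6·P7 via (37.36,12.64): [(45.0632, 17.7091) (53.8052, 5.3097) (55.9582, 18) (44.9822, 18)]  |A|=70.4137
9. canonical 4-gon: [(45.0632, 17.7091) (53.8052, 5.3097) (55.9582, 18) (44.9822, 18)]
10. shoelace: 70.4137

Area of P6's cell: 70.4137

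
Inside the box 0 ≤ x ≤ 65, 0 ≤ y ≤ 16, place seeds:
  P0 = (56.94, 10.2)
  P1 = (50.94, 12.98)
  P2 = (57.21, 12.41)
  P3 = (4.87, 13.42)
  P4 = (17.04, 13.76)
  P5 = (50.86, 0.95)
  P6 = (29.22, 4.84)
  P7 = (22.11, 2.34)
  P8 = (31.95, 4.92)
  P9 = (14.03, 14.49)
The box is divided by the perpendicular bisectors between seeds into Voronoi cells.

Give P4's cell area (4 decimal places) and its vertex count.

Area of P4's cell: 85.5646 (4 vertices)

1. box [0,65]×[0,16]: [(0, 0) (65, 0) (65, 16) (0, 16)]
2. ⊥bis P4·P0 via (36.99,11.98): [(0, 0) (35.9211, 0) (37.3487, 16) (0, 16)]  |A|=586.1583
3. ⊥bis P4·P1 via (33.99,13.37): [(0, 0) (33.6824, 0) (34.0505, 16) (0, 16)]  |A|=541.8631
4. ⊥bis P4·P2 via (37.125,13.085): [(0, 0) (33.6824, 0) (34.0505, 16) (0, 16)]  |A|=541.8631
5. ⊥bis P4·P3 via (10.955,13.59): [(11.3347, 0) (33.6824, 0) (34.0505, 16) (10.8877, 16)]  |A|=364.0843
6. ⊥bis P4·P5 via (33.95,7.355): [(11.3347, 0) (31.1641, 0) (33.8452, 7.0784) (34.0505, 16) (10.8877, 16)]  |A|=355.1718
7. ⊥bis P4·P6 via (23.13,9.3): [(11.3347, 0) (16.3192, 0) (28.0367, 16) (10.8877, 16)]  |A|=177.0684
8. ⊥bis P4·P7 via (19.575,8.05): [(11.2135, 4.3378) (23.4862, 9.7864) (28.0367, 16) (10.8877, 16)]  |A|=125.7295
9. ⊥bis P4·P8 via (24.495,9.34): [(11.2135, 4.3378) (23.4862, 9.7864) (28.0367, 16) (10.8877, 16)]  |A|=125.7295
10. ⊥bis P4·P9 via (15.535,14.125): [(13.3964, 5.307) (23.4862, 9.7864) (28.0367, 16) (15.9897, 16)]  |A|=85.5646
11. canonical 4-gon: [(13.3964, 5.307) (23.4862, 9.7864) (28.0367, 16) (15.9897, 16)]
12. shoelace: 85.5646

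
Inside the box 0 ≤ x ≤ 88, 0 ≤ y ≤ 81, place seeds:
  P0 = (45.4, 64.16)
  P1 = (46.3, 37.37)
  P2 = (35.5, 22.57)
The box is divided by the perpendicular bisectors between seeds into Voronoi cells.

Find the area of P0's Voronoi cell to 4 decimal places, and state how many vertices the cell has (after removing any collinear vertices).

Area of P0's cell: 2640.0018 (5 vertices)

1. box [0,88]×[0,81]: [(0, 0) (88, 0) (88, 81) (0, 81)]
2. ⊥bis P0·P1 via (45.85,50.765): [(0, 49.2247) (88, 52.181) (88, 81) (0, 81)]  |A|=2666.1492
3. ⊥bis P0·P2 via (40.45,43.365): [(0, 52.9936) (13.8752, 49.6908) (88, 52.181) (88, 81) (0, 81)]  |A|=2640.0018
4. canonical 5-gon: [(0, 52.9936) (13.8752, 49.6908) (88, 52.181) (88, 81) (0, 81)]
5. shoelace: 2640.0018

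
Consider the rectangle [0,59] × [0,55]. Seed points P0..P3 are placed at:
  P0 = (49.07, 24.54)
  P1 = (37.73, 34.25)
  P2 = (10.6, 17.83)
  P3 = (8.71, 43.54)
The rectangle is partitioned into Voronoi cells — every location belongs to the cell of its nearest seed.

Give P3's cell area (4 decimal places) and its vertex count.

Area of P3's cell: 594.2448 (4 vertices)

1. box [0,59]×[0,55]: [(0, 0) (59, 0) (59, 55) (0, 55)]
2. ⊥bis P3·P0 via (28.89,34.04): [(0, 0) (12.8652, 0) (38.7572, 55) (0, 55)]  |A|=1419.6165
3. ⊥bis P3·P1 via (23.22,38.895): [(0, 0) (10.7688, 0) (28.3756, 55) (0, 55)]  |A|=1076.4703
4. ⊥bis P3·P2 via (9.655,30.685): [(0, 29.9752) (20.8554, 31.5084) (28.3756, 55) (0, 55)]  |A|=594.2448
5. canonical 4-gon: [(0, 29.9752) (20.8554, 31.5084) (28.3756, 55) (0, 55)]
6. shoelace: 594.2448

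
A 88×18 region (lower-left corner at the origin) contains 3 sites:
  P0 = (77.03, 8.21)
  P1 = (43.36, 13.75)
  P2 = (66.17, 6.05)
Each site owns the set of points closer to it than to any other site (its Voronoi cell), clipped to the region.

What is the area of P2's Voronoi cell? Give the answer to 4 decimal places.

1. box [0,88]×[0,18]: [(0, 0) (88, 0) (88, 18) (0, 18)]
2. ⊥bis P2·P0 via (71.6,7.13): [(0, 0) (73.0181, 0) (69.438, 18) (0, 18)]  |A|=1282.1052
3. ⊥bis P2·P1 via (54.765,9.9): [(51.423, 0) (73.0181, 0) (69.438, 18) (57.4993, 18)]  |A|=301.8038
4. canonical 4-gon: [(51.423, 0) (73.0181, 0) (69.438, 18) (57.4993, 18)]
5. shoelace: 301.8038

Area of P2's cell: 301.8038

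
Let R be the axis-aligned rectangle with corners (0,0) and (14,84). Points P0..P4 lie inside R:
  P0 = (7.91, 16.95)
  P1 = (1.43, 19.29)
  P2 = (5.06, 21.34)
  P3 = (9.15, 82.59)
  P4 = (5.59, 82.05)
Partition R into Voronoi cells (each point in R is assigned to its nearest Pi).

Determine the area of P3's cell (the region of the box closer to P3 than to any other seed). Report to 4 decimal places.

1. box [0,14]×[0,84]: [(0, 0) (14, 0) (14, 84) (0, 84)]
2. ⊥bis P3·P0 via (8.53,49.77): [(0, 49.9311) (14, 49.6667) (14, 84) (0, 84)]  |A|=478.8154
3. ⊥bis P3·P1 via (5.29,50.94): [(0, 51.5852) (14, 49.8777) (14, 84) (0, 84)]  |A|=465.7597
4. ⊥bis P3·P2 via (7.105,51.965): [(0, 52.4394) (14, 51.5046) (14, 84) (0, 84)]  |A|=448.3918
5. ⊥bis P3·P4 via (7.37,82.32): [(12.0242, 51.6365) (14, 51.5046) (14, 84) (7.1152, 84)]  |A|=143.5102
6. canonical 4-gon: [(12.0242, 51.6365) (14, 51.5046) (14, 84) (7.1152, 84)]
7. shoelace: 143.5102

Area of P3's cell: 143.5102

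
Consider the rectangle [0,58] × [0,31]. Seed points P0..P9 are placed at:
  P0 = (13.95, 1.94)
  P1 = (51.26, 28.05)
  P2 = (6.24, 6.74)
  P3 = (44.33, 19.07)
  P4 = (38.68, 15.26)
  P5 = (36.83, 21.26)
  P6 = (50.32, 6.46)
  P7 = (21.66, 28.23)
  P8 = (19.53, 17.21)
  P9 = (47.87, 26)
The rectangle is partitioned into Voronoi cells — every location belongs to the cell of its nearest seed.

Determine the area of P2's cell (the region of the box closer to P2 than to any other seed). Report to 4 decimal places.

1. box [0,58]×[0,31]: [(0, 0) (58, 0) (58, 31) (0, 31)]
2. ⊥bis P2·P0 via (10.095,4.34): [(0, 0) (7.3931, 0) (26.6927, 31) (0, 31)]  |A|=528.3287
3. ⊥bis P2·P1 via (28.75,17.395): [(0, 0) (7.3931, 0) (24.203, 27.001) (22.3101, 31) (0, 31)]  |A|=519.5659
4. ⊥bis P2·P3 via (25.285,12.905): [(0, 0) (7.3931, 0) (21.9128, 23.3224) (19.4275, 31) (0, 31)]  |A|=500.4391
5. ⊥bis P2·P4 via (22.46,11): [(0, 0) (7.3931, 0) (20.0215, 20.2845) (17.2072, 31) (0, 31)]  |A|=477.508
6. ⊥bis P2·P5 via (21.535,14): [(0, 0) (7.3931, 0) (19.1877, 18.9452) (13.4657, 31) (0, 31)]  |A|=448.6042
7. ⊥bis P2·P6 via (28.28,6.6): [(0, 0) (7.3931, 0) (19.1877, 18.9452) (13.4657, 31) (0, 31)]  |A|=448.6042
8. ⊥bis P2·P7 via (13.95,17.485): [(0, 27.4947) (0, 0) (7.3931, 0) (16.9421, 15.3381)]  |A|=289.6061
9. ⊥bis P2·P8 via (12.885,11.975): [(1.5146, 26.408) (0, 27.4947) (0, 0) (7.3931, 0) (13.9817, 10.583)]  |A|=236.5408
10. ⊥bis P2·P9 via (27.055,16.37): [(1.5146, 26.408) (0, 27.4947) (0, 0) (7.3931, 0) (13.9817, 10.583)]  |A|=236.5408
11. canonical 5-gon: [(1.5146, 26.408) (0, 27.4947) (0, 0) (7.3931, 0) (13.9817, 10.583)]
12. shoelace: 236.5408

Area of P2's cell: 236.5408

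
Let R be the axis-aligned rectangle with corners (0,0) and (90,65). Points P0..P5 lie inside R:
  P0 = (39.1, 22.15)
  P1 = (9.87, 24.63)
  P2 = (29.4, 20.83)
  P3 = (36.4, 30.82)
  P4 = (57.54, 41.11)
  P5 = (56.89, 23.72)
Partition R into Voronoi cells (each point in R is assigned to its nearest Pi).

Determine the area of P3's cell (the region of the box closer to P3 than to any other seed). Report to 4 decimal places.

1. box [0,90]×[0,65]: [(0, 0) (90, 0) (90, 65) (0, 65)]
2. ⊥bis P3·P0 via (37.75,26.485): [(0, 14.7289) (90, 42.7566) (90, 65) (0, 65)]  |A|=3263.1493
3. ⊥bis P3·P1 via (23.135,27.725): [(24.3947, 22.3259) (90, 42.7566) (90, 65) (14.438, 65)]  |A|=2341.9116
4. ⊥bis P3·P2 via (32.9,25.825): [(21.7565, 33.6333) (33.7402, 25.2363) (90, 42.7566) (90, 65) (14.438, 65)]  |A|=2285.2362
5. ⊥bis P3·P4 via (46.97,35.965): [(21.7565, 33.6333) (33.7402, 25.2363) (49.7634, 30.2262) (32.8371, 65) (14.438, 65)]  |A|=843.8509
6. ⊥bis P3·P5 via (46.645,27.27): [(21.7565, 33.6333) (33.7402, 25.2363) (47.4161, 29.4952) (48.5402, 32.7392) (32.8371, 65) (14.438, 65)]  |A|=840.4543
7. canonical 6-gon: [(21.7565, 33.6333) (33.7402, 25.2363) (47.4161, 29.4952) (48.5402, 32.7392) (32.8371, 65) (14.438, 65)]
8. shoelace: 840.4543

Area of P3's cell: 840.4543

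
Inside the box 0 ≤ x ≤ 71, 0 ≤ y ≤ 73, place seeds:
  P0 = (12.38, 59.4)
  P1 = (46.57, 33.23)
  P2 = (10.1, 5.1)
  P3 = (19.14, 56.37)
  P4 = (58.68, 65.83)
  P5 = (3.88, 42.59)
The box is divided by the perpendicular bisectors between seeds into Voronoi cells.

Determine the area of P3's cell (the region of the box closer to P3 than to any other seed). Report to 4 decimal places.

1. box [0,71]×[0,73]: [(0, 0) (71, 0) (71, 73) (0, 73)]
2. ⊥bis P3·P0 via (15.76,57.885): [(0, 22.7241) (0, 0) (71, 0) (71, 73) (22.5349, 73)]  |A|=4616.5181
3. ⊥bis P3·P1 via (32.855,44.8): [(0, 22.7241) (0, 5.8539) (56.6446, 73) (22.5349, 73)]  |A|=1335.249
4. ⊥bis P3·P2 via (14.62,30.735): [(4.3985, 32.5373) (20.165, 29.7573) (56.6446, 73) (22.5349, 73)]  |A|=1081.6825
5. ⊥bis P3·P4 via (38.91,61.1): [(4.3985, 32.5373) (20.165, 29.7573) (40.6103, 53.9931) (36.0629, 73) (22.5349, 73)]  |A|=886.0859
6. ⊥bis P3·P5 via (11.51,49.48): [(11.8326, 49.1228) (24.5867, 34.9988) (40.6103, 53.9931) (36.0629, 73) (22.5349, 73)]  |A|=680.3534
7. canonical 5-gon: [(11.8326, 49.1228) (24.5867, 34.9988) (40.6103, 53.9931) (36.0629, 73) (22.5349, 73)]
8. shoelace: 680.3534

Area of P3's cell: 680.3534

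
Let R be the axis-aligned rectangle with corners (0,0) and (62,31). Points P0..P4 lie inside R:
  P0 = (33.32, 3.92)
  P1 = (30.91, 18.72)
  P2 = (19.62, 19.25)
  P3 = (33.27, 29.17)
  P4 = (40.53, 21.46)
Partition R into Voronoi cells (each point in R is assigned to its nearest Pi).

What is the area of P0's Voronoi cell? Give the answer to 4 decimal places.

Area of P0's cell: 380.4442

1. box [0,62]×[0,31]: [(0, 0) (62, 0) (62, 31) (0, 31)]
2. ⊥bis P0·P1 via (32.115,11.32): [(0, 6.0905) (0, 0) (62, 0) (62, 16.1864)]  |A|=690.583
3. ⊥bis P0·P2 via (26.47,11.585): [(24.8496, 10.1369) (13.5066, 0) (62, 0) (62, 16.1864)]  |A|=546.4523
4. ⊥bis P0·P3 via (33.295,16.545): [(24.8496, 10.1369) (13.5066, 0) (62, 0) (62, 16.1864)]  |A|=546.4523
5. ⊥bis P0·P4 via (36.925,12.69): [(37.9474, 12.2697) (24.8496, 10.1369) (13.5066, 0) (62, 0) (62, 2.3827)]  |A|=380.4442
6. canonical 5-gon: [(37.9474, 12.2697) (24.8496, 10.1369) (13.5066, 0) (62, 0) (62, 2.3827)]
7. shoelace: 380.4442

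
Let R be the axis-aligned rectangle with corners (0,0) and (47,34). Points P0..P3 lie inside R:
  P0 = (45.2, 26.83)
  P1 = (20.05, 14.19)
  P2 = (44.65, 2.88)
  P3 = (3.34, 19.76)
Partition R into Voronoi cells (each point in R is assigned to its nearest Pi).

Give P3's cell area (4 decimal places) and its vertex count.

Area of P3's cell: 397.9133 (4 vertices)

1. box [0,47]×[0,34]: [(0, 0) (47, 0) (47, 34) (0, 34)]
2. ⊥bis P3·P0 via (24.27,23.295): [(0, 0) (28.2044, 0) (22.462, 34) (0, 34)]  |A|=861.3289
3. ⊥bis P3·P1 via (11.695,16.975): [(0, 0) (6.0367, 0) (17.37, 34) (0, 34)]  |A|=397.9133
4. ⊥bis P3·P2 via (23.995,11.32): [(0, 0) (6.0367, 0) (17.37, 34) (0, 34)]  |A|=397.9133
5. canonical 4-gon: [(0, 0) (6.0367, 0) (17.37, 34) (0, 34)]
6. shoelace: 397.9133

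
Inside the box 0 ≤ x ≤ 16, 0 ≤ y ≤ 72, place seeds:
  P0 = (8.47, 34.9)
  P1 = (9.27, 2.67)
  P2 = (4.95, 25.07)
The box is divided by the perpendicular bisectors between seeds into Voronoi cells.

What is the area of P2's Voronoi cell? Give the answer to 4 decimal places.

Area of P2's cell: 247.7028

1. box [0,16]×[0,72]: [(0, 0) (16, 0) (16, 72) (0, 72)]
2. ⊥bis P2·P0 via (6.71,29.985): [(0, 32.3878) (0, 0) (16, 0) (16, 26.6584)]  |A|=472.3691
3. ⊥bis P2·P1 via (7.11,13.87): [(0, 32.3878) (0, 12.4988) (16, 15.5845) (16, 26.6584)]  |A|=247.7028
4. canonical 4-gon: [(0, 32.3878) (0, 12.4988) (16, 15.5845) (16, 26.6584)]
5. shoelace: 247.7028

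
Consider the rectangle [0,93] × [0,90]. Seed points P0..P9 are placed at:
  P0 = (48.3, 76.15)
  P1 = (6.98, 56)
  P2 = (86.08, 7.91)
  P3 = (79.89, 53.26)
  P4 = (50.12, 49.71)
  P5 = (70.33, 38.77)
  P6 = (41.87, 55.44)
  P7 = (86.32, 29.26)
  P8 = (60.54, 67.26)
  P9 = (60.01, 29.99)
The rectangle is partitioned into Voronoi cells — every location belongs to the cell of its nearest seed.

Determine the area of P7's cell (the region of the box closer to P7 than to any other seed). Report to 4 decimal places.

1. box [0,93]×[0,90]: [(0, 0) (93, 0) (93, 90) (0, 90)]
2. ⊥bis P7·P0 via (67.31,52.705): [(2.309, 0) (93, 0) (93, 73.5353)]  |A|=3334.4954
3. ⊥bis P7·P1 via (46.65,42.63): [(43.5535, 33.4424) (32.2824, 0) (93, 0) (93, 73.5353)]  |A|=2833.3041
4. ⊥bis P7·P2 via (86.2,18.585): [(43.5535, 33.4424) (38.726, 19.1187) (93, 18.5086) (93, 73.5353)]  |A|=1750.6171
5. ⊥bis P7·P3 via (83.105,41.26): [(42.524, 30.3877) (38.726, 19.1187) (93, 18.5086) (93, 43.911)]  |A|=948.0738
6. ⊥bis P7·P4 via (68.22,39.485): [(66.7469, 36.8774) (56.6012, 18.9177) (93, 18.5086) (93, 43.911)]  |A|=662.3775
7. ⊥bis P7·P5 via (78.325,34.015): [(82.5447, 41.1099) (69.2613, 18.7754) (93, 18.5086) (93, 43.911)]  |A|=399.6637
8. ⊥bis P7·P6 via (64.095,42.35): [(82.5447, 41.1099) (69.2613, 18.7754) (93, 18.5086) (93, 43.911)]  |A|=399.6637
9. ⊥bis P7·P8 via (73.43,48.26): [(82.5447, 41.1099) (69.2613, 18.7754) (93, 18.5086) (93, 43.911)]  |A|=399.6637
10. ⊥bis P7·P9 via (73.165,29.625): [(82.5447, 41.1099) (73.0403, 25.1293) (72.8628, 18.7349) (93, 18.5086) (93, 43.911)]  |A|=388.1453
11. canonical 5-gon: [(82.5447, 41.1099) (73.0403, 25.1293) (72.8628, 18.7349) (93, 18.5086) (93, 43.911)]
12. shoelace: 388.1453

Area of P7's cell: 388.1453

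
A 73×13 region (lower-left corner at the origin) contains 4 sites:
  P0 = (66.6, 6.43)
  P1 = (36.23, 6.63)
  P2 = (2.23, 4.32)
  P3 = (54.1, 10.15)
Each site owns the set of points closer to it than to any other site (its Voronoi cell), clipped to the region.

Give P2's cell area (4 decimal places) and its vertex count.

1. box [0,73]×[0,13]: [(0, 0) (73, 0) (73, 13) (0, 13)]
2. ⊥bis P2·P0 via (34.415,5.375): [(0, 0) (34.5912, 0) (34.1651, 13) (0, 13)]  |A|=446.9156
3. ⊥bis P2·P1 via (19.23,5.475): [(0, 0) (19.602, 0) (18.7187, 13) (0, 13)]  |A|=249.0847
4. ⊥bis P2·P3 via (28.165,7.235): [(0, 0) (19.602, 0) (18.7187, 13) (0, 13)]  |A|=249.0847
5. canonical 4-gon: [(0, 0) (19.602, 0) (18.7187, 13) (0, 13)]
6. shoelace: 249.0847

Area of P2's cell: 249.0847 (4 vertices)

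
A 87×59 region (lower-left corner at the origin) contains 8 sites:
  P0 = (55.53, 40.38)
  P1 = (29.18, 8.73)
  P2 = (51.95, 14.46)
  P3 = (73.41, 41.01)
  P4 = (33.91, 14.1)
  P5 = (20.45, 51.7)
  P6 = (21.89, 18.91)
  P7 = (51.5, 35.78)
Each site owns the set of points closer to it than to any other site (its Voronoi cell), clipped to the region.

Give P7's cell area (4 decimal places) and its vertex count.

Area of P7's cell: 448.1447 (6 vertices)

1. box [0,87]×[0,59]: [(0, 0) (87, 0) (87, 59) (0, 59)]
2. ⊥bis P7·P0 via (53.515,38.08): [(0, 0) (87, 0) (87, 8.7442) (29.6361, 59) (0, 59)]  |A|=3691.5663
3. ⊥bis P7·P1 via (40.34,22.255): [(0, 55.5411) (67.3112, 0) (87, 0) (87, 8.7442) (29.6361, 59) (0, 59)]  |A|=1822.2968
4. ⊥bis P7·P2 via (51.725,25.12): [(0, 55.5411) (37.2384, 24.8142) (67.9179, 25.4618) (29.6361, 59) (0, 59)]  |A|=1097.8311
5. ⊥bis P7·P3 via (62.455,38.395): [(0, 55.5411) (37.2384, 24.8142) (65.5541, 25.4119) (64.914, 28.0935) (29.6361, 59) (0, 59)]  |A|=1094.6457
6. ⊥bis P7·P4 via (42.705,24.94): [(42.7175, 24.9299) (65.5541, 25.4119) (64.914, 28.0935) (29.6361, 59) (0.7254, 59)]  |A|=922.08
7. ⊥bis P7·P5 via (35.975,43.74): [(31.1448, 34.3193) (42.7175, 24.9299) (65.5541, 25.4119) (64.914, 28.0935) (39.4092, 50.4379)]  |A|=451.1682
8. ⊥bis P7·P6 via (36.695,27.345): [(31.8916, 35.7758) (34.0768, 31.9405) (42.7175, 24.9299) (65.5541, 25.4119) (64.914, 28.0935) (39.4092, 50.4379)]  |A|=448.1447
9. canonical 6-gon: [(31.8916, 35.7758) (34.0768, 31.9405) (42.7175, 24.9299) (65.5541, 25.4119) (64.914, 28.0935) (39.4092, 50.4379)]
10. shoelace: 448.1447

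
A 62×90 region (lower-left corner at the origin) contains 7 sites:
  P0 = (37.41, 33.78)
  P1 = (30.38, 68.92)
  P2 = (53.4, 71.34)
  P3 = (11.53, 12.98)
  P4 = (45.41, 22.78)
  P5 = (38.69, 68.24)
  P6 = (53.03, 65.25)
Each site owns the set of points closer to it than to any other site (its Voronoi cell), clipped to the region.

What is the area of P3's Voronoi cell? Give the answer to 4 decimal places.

1. box [0,62]×[0,90]: [(0, 0) (62, 0) (62, 90) (0, 90)]
2. ⊥bis P3·P0 via (24.47,23.38): [(0, 53.8263) (0, 0) (43.2607, 0)]  |A|=1164.283
3. ⊥bis P3·P1 via (20.955,40.95): [(6.4096, 45.8513) (0, 48.0112) (0, 0) (43.2607, 0)]  |A|=1145.6467
4. ⊥bis P3·P2 via (32.465,42.16): [(6.4096, 45.8513) (0, 48.0112) (0, 0) (43.2607, 0)]  |A|=1145.6467
5. ⊥bis P3·P4 via (28.47,17.88): [(28.2336, 18.6972) (6.4096, 45.8513) (0, 48.0112) (0, 0) (33.6419, 0)]  |A|=1055.7242
6. ⊥bis P3·P5 via (25.11,40.61): [(28.2336, 18.6972) (6.4096, 45.8513) (0, 48.0112) (0, 0) (33.6419, 0)]  |A|=1055.7242
7. ⊥bis P3·P6 via (32.28,39.115): [(28.2336, 18.6972) (6.4096, 45.8513) (0, 48.0112) (0, 0) (33.6419, 0)]  |A|=1055.7242
8. canonical 5-gon: [(28.2336, 18.6972) (6.4096, 45.8513) (0, 48.0112) (0, 0) (33.6419, 0)]
9. shoelace: 1055.7242

Area of P3's cell: 1055.7242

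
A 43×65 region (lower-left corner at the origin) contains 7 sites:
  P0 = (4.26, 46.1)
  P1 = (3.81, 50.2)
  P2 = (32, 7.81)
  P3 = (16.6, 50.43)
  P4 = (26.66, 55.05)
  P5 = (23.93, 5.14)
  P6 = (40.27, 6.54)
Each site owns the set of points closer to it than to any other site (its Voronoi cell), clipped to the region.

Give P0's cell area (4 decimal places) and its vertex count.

1. box [0,43]×[0,65]: [(0, 0) (43, 0) (43, 65) (0, 65)]
2. ⊥bis P0·P1 via (4.035,48.15): [(0, 47.7071) (0, 0) (43, 0) (43, 52.4266)]  |A|=2152.8763
3. ⊥bis P0·P2 via (18.13,26.955): [(0, 47.7071) (0, 13.8203) (43, 44.9726) (43, 52.4266)]  |A|=888.8282
4. ⊥bis P0·P3 via (10.43,48.265): [(10.2317, 48.8301) (0, 47.7071) (0, 13.8203) (17.9526, 26.8265)]  |A|=421.0806
5. ⊥bis P0·P4 via (15.46,50.575): [(10.2317, 48.8301) (0, 47.7071) (0, 13.8203) (17.9526, 26.8265)]  |A|=421.0806
6. ⊥bis P0·P5 via (14.095,25.62): [(17.7586, 27.3793) (10.2317, 48.8301) (0, 47.7071) (0, 18.8512)]  |A|=370.1854
7. ⊥bis P0·P6 via (22.265,26.32): [(17.7586, 27.3793) (10.2317, 48.8301) (0, 47.7071) (0, 18.8512)]  |A|=370.1854
8. canonical 4-gon: [(17.7586, 27.3793) (10.2317, 48.8301) (0, 47.7071) (0, 18.8512)]
9. shoelace: 370.1854

Area of P0's cell: 370.1854 (4 vertices)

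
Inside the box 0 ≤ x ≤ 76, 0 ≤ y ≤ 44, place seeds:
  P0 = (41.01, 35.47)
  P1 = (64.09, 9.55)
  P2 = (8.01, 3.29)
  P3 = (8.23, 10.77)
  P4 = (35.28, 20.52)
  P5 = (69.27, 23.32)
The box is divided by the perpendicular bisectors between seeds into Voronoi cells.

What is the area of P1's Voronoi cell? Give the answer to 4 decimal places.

1. box [0,76]×[0,44]: [(0, 0) (76, 0) (76, 44) (0, 44)]
2. ⊥bis P1·P0 via (52.55,22.51): [(27.2701, 0) (76, 0) (76, 43.3906)]  |A|=1057.2098
3. ⊥bis P1·P2 via (36.05,6.42): [(35.9081, 7.6915) (36.7666, 0) (76, 0) (76, 43.3906)]  |A|=1020.6886
4. ⊥bis P1·P3 via (36.16,10.16): [(36.11, 7.8713) (36.0737, 6.2078) (36.7666, 0) (76, 0) (76, 43.3906)]  |A|=1020.5239
5. ⊥bis P1·P4 via (49.685,15.035): [(52.5216, 22.4848) (43.9601, 0) (76, 0) (76, 43.3906)]  |A|=869.5748
6. ⊥bis P1·P5 via (66.68,16.435): [(52.2806, 21.8518) (43.9601, 0) (76, 0) (76, 12.929)]  |A|=503.3979
7. canonical 4-gon: [(52.2806, 21.8518) (43.9601, 0) (76, 0) (76, 12.929)]
8. shoelace: 503.3979

Area of P1's cell: 503.3979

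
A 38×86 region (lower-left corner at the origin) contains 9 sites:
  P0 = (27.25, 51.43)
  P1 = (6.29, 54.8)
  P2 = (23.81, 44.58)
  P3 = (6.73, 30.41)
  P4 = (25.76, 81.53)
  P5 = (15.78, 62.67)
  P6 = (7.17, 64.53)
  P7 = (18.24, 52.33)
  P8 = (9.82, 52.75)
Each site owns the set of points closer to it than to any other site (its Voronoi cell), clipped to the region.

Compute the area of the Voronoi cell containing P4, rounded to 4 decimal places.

Area of P4's cell: 433.9981

1. box [0,38]×[0,86]: [(0, 0) (38, 0) (38, 86) (0, 86)]
2. ⊥bis P4·P0 via (26.505,66.48): [(0, 65.168) (38, 67.049) (38, 86) (0, 86)]  |A|=755.8774
3. ⊥bis P4·P1 via (16.025,68.165): [(0, 79.8375) (18.858, 66.1015) (38, 67.049) (38, 86) (0, 86)]  |A|=617.558
4. ⊥bis P4·P2 via (24.785,63.055): [(0, 79.8375) (18.858, 66.1015) (38, 67.049) (38, 86) (0, 86)]  |A|=617.558
5. ⊥bis P4·P3 via (16.245,55.97): [(0, 79.8375) (18.858, 66.1015) (38, 67.049) (38, 86) (0, 86)]  |A|=617.558
6. ⊥bis P4·P5 via (20.77,72.1): [(0, 83.0907) (30.9726, 66.7012) (38, 67.049) (38, 86) (0, 86)]  |A|=478.3202
7. ⊥bis P4·P6 via (16.465,73.03): [(14.0764, 75.642) (30.9726, 66.7012) (38, 67.049) (38, 86) (4.6043, 86)]  |A|=433.9981
8. ⊥bis P4·P7 via (22,66.93): [(14.0764, 75.642) (30.9726, 66.7012) (38, 67.049) (38, 86) (4.6043, 86)]  |A|=433.9981
9. ⊥bis P4·P8 via (17.79,67.14): [(14.0764, 75.642) (30.9726, 66.7012) (38, 67.049) (38, 86) (4.6043, 86)]  |A|=433.9981
10. canonical 5-gon: [(14.0764, 75.642) (30.9726, 66.7012) (38, 67.049) (38, 86) (4.6043, 86)]
11. shoelace: 433.9981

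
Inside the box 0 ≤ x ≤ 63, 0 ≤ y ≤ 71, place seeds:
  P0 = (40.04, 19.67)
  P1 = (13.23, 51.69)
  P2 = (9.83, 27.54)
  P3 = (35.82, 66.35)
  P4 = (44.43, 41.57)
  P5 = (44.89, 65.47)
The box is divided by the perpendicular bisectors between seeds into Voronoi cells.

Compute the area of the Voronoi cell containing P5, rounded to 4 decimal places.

Area of P5's cell: 404.9704

1. box [0,63]×[0,71]: [(0, 0) (63, 0) (63, 71) (0, 71)]
2. ⊥bis P5·P0 via (42.465,42.57): [(0, 47.0668) (63, 40.3954) (63, 71) (0, 71)]  |A|=1717.9381
3. ⊥bis P5·P1 via (29.06,58.58): [(35.7173, 43.2845) (63, 40.3954) (63, 71) (23.6542, 71)]  |A|=962.7302
4. ⊥bis P5·P2 via (27.36,46.505): [(35.7173, 43.2845) (63, 40.3954) (63, 71) (23.6542, 71)]  |A|=962.7302
5. ⊥bis P5·P3 via (40.355,65.91): [(38.135, 43.0285) (63, 40.3954) (63, 71) (40.8488, 71)]  |A|=690.2918
6. ⊥bis P5·P4 via (44.66,53.52): [(39.1631, 53.6258) (63, 53.167) (63, 71) (40.8488, 71)]  |A|=404.9704
7. canonical 4-gon: [(39.1631, 53.6258) (63, 53.167) (63, 71) (40.8488, 71)]
8. shoelace: 404.9704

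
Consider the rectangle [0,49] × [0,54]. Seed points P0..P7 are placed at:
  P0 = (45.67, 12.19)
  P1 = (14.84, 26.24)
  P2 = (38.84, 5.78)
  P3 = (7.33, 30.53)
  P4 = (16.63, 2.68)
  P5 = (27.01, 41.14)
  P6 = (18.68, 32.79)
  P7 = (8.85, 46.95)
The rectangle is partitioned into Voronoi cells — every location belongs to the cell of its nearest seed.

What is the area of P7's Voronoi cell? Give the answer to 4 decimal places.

Area of P7's cell: 275.1183

1. box [0,49]×[0,54]: [(0, 0) (49, 0) (49, 54) (0, 54)]
2. ⊥bis P7·P0 via (27.26,29.57): [(0, 0.6945) (49, 52.5984) (49, 54) (0, 54)]  |A|=1340.3248
3. ⊥bis P7·P1 via (11.845,36.595): [(0, 33.169) (42.1731, 45.3669) (49, 52.5984) (49, 54) (0, 54)]  |A|=655.549
4. ⊥bis P7·P2 via (23.845,26.365): [(0, 33.169) (42.1731, 45.3669) (49, 52.5984) (49, 54) (0, 54)]  |A|=655.549
5. ⊥bis P7·P3 via (8.09,38.74): [(0, 39.4889) (16.5527, 37.9566) (42.1731, 45.3669) (49, 52.5984) (49, 54) (0, 54)]  |A|=603.2438
6. ⊥bis P7·P4 via (12.74,24.815): [(0, 39.4889) (16.5527, 37.9566) (42.1731, 45.3669) (49, 52.5984) (49, 54) (0, 54)]  |A|=603.2438
7. ⊥bis P7·P5 via (17.93,44.045): [(0, 39.4889) (15.9985, 38.0079) (21.1149, 54) (0, 54)]  |A|=284.9143
8. ⊥bis P7·P6 via (13.765,39.87): [(0, 39.4889) (11.6611, 38.4094) (17.4021, 42.3949) (21.1149, 54) (0, 54)]  |A|=275.1183
9. canonical 5-gon: [(0, 39.4889) (11.6611, 38.4094) (17.4021, 42.3949) (21.1149, 54) (0, 54)]
10. shoelace: 275.1183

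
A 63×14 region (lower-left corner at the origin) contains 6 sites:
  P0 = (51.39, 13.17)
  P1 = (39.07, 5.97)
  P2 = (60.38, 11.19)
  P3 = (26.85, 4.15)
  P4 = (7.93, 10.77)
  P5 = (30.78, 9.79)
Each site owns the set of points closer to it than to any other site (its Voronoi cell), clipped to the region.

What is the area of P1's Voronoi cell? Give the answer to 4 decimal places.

1. box [0,63]×[0,14]: [(0, 0) (63, 0) (63, 14) (0, 14)]
2. ⊥bis P1·P0 via (45.23,9.57): [(0, 0) (50.8229, 0) (42.641, 14) (0, 14)]  |A|=654.2473
3. ⊥bis P1·P2 via (49.725,8.58): [(0, 0) (50.8229, 0) (42.641, 14) (0, 14)]  |A|=654.2473
4. ⊥bis P1·P3 via (32.96,5.06): [(33.7136, 0) (50.8229, 0) (42.641, 14) (31.6285, 14)]  |A|=196.8524
5. ⊥bis P1·P4 via (23.5,8.37): [(33.7136, 0) (50.8229, 0) (42.641, 14) (31.6285, 14)]  |A|=196.8524
6. ⊥bis P1·P5 via (34.925,7.88): [(33.1226, 3.9684) (33.7136, 0) (50.8229, 0) (42.641, 14) (37.7451, 14)]  |A|=166.1731
7. canonical 5-gon: [(33.1226, 3.9684) (33.7136, 0) (50.8229, 0) (42.641, 14) (37.7451, 14)]
8. shoelace: 166.1731

Area of P1's cell: 166.1731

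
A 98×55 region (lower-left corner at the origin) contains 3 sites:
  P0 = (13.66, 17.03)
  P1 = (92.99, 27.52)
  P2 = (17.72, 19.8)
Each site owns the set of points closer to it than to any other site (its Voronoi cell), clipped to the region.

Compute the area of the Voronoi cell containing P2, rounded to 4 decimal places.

Area of P2's cell: 2437.8391

1. box [0,98]×[0,55]: [(0, 0) (98, 0) (98, 55) (0, 55)]
2. ⊥bis P2·P0 via (15.69,18.415): [(0, 41.4119) (28.2539, 0) (98, 0) (98, 55) (0, 55)]  |A|=4804.9756
3. ⊥bis P2·P1 via (55.355,23.66): [(0, 41.4119) (28.2539, 0) (57.7817, 0) (52.1406, 55) (0, 55)]  |A|=2437.8391
4. canonical 5-gon: [(0, 41.4119) (28.2539, 0) (57.7817, 0) (52.1406, 55) (0, 55)]
5. shoelace: 2437.8391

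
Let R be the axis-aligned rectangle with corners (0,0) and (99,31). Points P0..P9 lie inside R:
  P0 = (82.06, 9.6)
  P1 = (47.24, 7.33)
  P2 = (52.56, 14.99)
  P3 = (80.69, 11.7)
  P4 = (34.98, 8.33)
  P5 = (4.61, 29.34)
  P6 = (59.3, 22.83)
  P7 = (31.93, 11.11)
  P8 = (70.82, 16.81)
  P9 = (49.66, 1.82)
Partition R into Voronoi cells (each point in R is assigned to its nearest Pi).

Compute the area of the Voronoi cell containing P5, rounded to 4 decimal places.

1. box [0,99]×[0,31]: [(0, 0) (99, 0) (99, 31) (0, 31)]
2. ⊥bis P5·P0 via (43.335,19.47): [(0, 0) (38.3726, 0) (46.2737, 31) (0, 31)]  |A|=1312.0176
3. ⊥bis P5·P1 via (25.925,18.335): [(0, 0) (16.4586, 0) (32.464, 31) (0, 31)]  |A|=758.2997
4. ⊥bis P5·P2 via (28.585,22.165): [(0, 0) (16.4586, 0) (29.5262, 25.31) (31.2291, 31) (0, 31)]  |A|=754.7863
5. ⊥bis P5·P3 via (42.65,20.52): [(0, 0) (16.4586, 0) (29.5262, 25.31) (31.2291, 31) (0, 31)]  |A|=754.7863
6. ⊥bis P5·P4 via (19.795,18.835): [(0, 0) (6.7649, 0) (28.2108, 31) (0, 31)]  |A|=542.1231
7. ⊥bis P5·P6 via (31.955,26.085): [(0, 0) (6.7649, 0) (28.2108, 31) (0, 31)]  |A|=542.1231
8. ⊥bis P5·P7 via (18.27,20.225): [(0, 0) (4.7743, 0) (25.4599, 31) (0, 31)]  |A|=468.6306
9. ⊥bis P5·P8 via (37.715,23.075): [(0, 0) (4.7743, 0) (25.4599, 31) (0, 31)]  |A|=468.6306
10. ⊥bis P5·P9 via (27.135,15.58): [(0, 0) (4.7743, 0) (25.4599, 31) (0, 31)]  |A|=468.6306
11. canonical 4-gon: [(0, 0) (4.7743, 0) (25.4599, 31) (0, 31)]
12. shoelace: 468.6306

Area of P5's cell: 468.6306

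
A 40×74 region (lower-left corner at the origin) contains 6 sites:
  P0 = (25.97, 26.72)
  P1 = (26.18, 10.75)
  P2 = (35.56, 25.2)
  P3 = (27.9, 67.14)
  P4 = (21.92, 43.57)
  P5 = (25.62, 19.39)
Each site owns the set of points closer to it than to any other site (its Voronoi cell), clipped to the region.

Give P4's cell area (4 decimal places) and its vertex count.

Area of P4's cell: 882.2164 (5 vertices)

1. box [0,40]×[0,74]: [(0, 0) (40, 0) (40, 74) (0, 74)]
2. ⊥bis P4·P0 via (23.945,35.145): [(0, 29.3897) (40, 39.0039) (40, 74) (0, 74)]  |A|=1592.1282
3. ⊥bis P4·P1 via (24.05,27.16): [(0, 29.3897) (40, 39.0039) (40, 74) (0, 74)]  |A|=1592.1282
4. ⊥bis P4·P2 via (28.74,34.385): [(0, 29.3897) (32.5486, 37.2129) (40, 42.7457) (40, 74) (0, 74)]  |A|=1578.1873
5. ⊥bis P4·P3 via (24.91,55.355): [(0, 61.675) (0, 29.3897) (32.5486, 37.2129) (40, 42.7457) (40, 51.5265)]  |A|=882.2164
6. ⊥bis P4·P5 via (23.77,31.48): [(0, 61.675) (0, 29.3897) (32.5486, 37.2129) (40, 42.7457) (40, 51.5265)]  |A|=882.2164
7. canonical 5-gon: [(0, 61.675) (0, 29.3897) (32.5486, 37.2129) (40, 42.7457) (40, 51.5265)]
8. shoelace: 882.2164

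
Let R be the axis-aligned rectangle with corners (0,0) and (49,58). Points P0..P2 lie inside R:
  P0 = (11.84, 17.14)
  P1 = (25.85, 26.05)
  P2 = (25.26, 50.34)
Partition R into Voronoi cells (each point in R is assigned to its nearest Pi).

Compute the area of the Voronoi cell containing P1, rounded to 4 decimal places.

Area of P1's cell: 1094.2130

1. box [0,49]×[0,58]: [(0, 0) (49, 0) (49, 58) (0, 58)]
2. ⊥bis P1·P0 via (18.845,21.595): [(0, 51.2267) (32.5789, 0) (49, 0) (49, 58) (0, 58)]  |A|=2007.5461
3. ⊥bis P1·P2 via (25.555,38.195): [(8.5505, 37.782) (32.5789, 0) (49, 0) (49, 38.7645)]  |A|=1094.213
4. canonical 4-gon: [(8.5505, 37.782) (32.5789, 0) (49, 0) (49, 38.7645)]
5. shoelace: 1094.213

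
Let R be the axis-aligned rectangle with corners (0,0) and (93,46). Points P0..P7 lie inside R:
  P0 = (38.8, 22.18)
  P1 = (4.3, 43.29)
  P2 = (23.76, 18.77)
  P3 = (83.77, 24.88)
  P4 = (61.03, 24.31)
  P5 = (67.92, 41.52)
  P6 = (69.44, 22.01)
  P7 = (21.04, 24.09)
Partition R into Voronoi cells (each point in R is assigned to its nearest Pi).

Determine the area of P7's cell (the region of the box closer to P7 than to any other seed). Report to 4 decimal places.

1. box [0,93]×[0,46]: [(0, 0) (93, 0) (93, 46) (0, 46)]
2. ⊥bis P7·P0 via (29.92,23.135): [(0, 0) (27.4319, 0) (32.379, 46) (0, 46)]  |A|=1375.6521
3. ⊥bis P7·P1 via (12.67,33.69): [(0, 22.6433) (0, 0) (27.4319, 0) (32.379, 46) (26.789, 46)]  |A|=1062.8015
4. ⊥bis P7·P2 via (22.4,21.43): [(0, 22.6433) (0, 9.9774) (30.1635, 25.3993) (32.379, 46) (26.789, 46)]  |A|=563.9489
5. ⊥bis P7·P3 via (52.405,24.485): [(0, 22.6433) (0, 9.9774) (30.1635, 25.3993) (32.379, 46) (26.789, 46)]  |A|=563.9489
6. ⊥bis P7·P4 via (41.035,24.2): [(0, 22.6433) (0, 9.9774) (30.1635, 25.3993) (32.379, 46) (26.789, 46)]  |A|=563.9489
7. ⊥bis P7·P5 via (44.48,32.805): [(0, 22.6433) (0, 9.9774) (30.1635, 25.3993) (32.379, 46) (26.789, 46)]  |A|=563.9489
8. ⊥bis P7·P6 via (45.24,23.05): [(0, 22.6433) (0, 9.9774) (30.1635, 25.3993) (32.379, 46) (26.789, 46)]  |A|=563.9489
9. canonical 5-gon: [(0, 22.6433) (0, 9.9774) (30.1635, 25.3993) (32.379, 46) (26.789, 46)]
10. shoelace: 563.9489

Area of P7's cell: 563.9489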